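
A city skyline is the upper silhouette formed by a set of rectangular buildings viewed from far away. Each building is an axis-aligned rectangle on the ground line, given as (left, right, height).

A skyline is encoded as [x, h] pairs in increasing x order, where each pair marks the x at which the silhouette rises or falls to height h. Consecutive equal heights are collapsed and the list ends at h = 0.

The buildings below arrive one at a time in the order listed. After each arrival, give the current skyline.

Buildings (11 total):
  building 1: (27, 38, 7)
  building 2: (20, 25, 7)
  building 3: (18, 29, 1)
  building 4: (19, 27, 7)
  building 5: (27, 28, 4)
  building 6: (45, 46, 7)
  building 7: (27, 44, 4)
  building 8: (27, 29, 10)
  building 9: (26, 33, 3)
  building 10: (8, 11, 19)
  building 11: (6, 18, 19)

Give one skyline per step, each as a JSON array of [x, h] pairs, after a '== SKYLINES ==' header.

== SKYLINES ==
[[27,7],[38,0]]
[[20,7],[25,0],[27,7],[38,0]]
[[18,1],[20,7],[25,1],[27,7],[38,0]]
[[18,1],[19,7],[38,0]]
[[18,1],[19,7],[38,0]]
[[18,1],[19,7],[38,0],[45,7],[46,0]]
[[18,1],[19,7],[38,4],[44,0],[45,7],[46,0]]
[[18,1],[19,7],[27,10],[29,7],[38,4],[44,0],[45,7],[46,0]]
[[18,1],[19,7],[27,10],[29,7],[38,4],[44,0],[45,7],[46,0]]
[[8,19],[11,0],[18,1],[19,7],[27,10],[29,7],[38,4],[44,0],[45,7],[46,0]]
[[6,19],[18,1],[19,7],[27,10],[29,7],[38,4],[44,0],[45,7],[46,0]]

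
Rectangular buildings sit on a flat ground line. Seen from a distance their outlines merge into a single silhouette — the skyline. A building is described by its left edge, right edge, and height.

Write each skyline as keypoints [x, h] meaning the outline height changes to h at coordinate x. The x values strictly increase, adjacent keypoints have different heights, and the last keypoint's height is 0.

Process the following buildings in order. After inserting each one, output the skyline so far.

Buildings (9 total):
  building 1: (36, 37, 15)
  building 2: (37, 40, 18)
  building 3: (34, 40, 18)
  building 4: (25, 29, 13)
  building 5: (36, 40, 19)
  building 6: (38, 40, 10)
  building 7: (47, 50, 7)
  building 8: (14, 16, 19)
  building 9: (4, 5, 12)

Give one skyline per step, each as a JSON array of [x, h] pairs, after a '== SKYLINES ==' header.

== SKYLINES ==
[[36,15],[37,0]]
[[36,15],[37,18],[40,0]]
[[34,18],[40,0]]
[[25,13],[29,0],[34,18],[40,0]]
[[25,13],[29,0],[34,18],[36,19],[40,0]]
[[25,13],[29,0],[34,18],[36,19],[40,0]]
[[25,13],[29,0],[34,18],[36,19],[40,0],[47,7],[50,0]]
[[14,19],[16,0],[25,13],[29,0],[34,18],[36,19],[40,0],[47,7],[50,0]]
[[4,12],[5,0],[14,19],[16,0],[25,13],[29,0],[34,18],[36,19],[40,0],[47,7],[50,0]]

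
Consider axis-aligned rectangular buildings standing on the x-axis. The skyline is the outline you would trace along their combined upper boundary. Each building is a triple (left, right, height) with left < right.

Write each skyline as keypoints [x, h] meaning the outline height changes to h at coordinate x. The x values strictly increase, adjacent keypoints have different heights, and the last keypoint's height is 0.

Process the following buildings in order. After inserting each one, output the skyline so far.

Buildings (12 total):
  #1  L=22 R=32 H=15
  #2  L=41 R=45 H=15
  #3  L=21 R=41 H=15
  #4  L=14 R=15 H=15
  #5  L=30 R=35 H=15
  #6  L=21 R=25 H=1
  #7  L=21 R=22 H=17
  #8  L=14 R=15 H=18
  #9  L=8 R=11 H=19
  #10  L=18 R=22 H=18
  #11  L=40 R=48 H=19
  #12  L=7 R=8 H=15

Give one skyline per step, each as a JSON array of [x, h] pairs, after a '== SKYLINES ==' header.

== SKYLINES ==
[[22,15],[32,0]]
[[22,15],[32,0],[41,15],[45,0]]
[[21,15],[45,0]]
[[14,15],[15,0],[21,15],[45,0]]
[[14,15],[15,0],[21,15],[45,0]]
[[14,15],[15,0],[21,15],[45,0]]
[[14,15],[15,0],[21,17],[22,15],[45,0]]
[[14,18],[15,0],[21,17],[22,15],[45,0]]
[[8,19],[11,0],[14,18],[15,0],[21,17],[22,15],[45,0]]
[[8,19],[11,0],[14,18],[15,0],[18,18],[22,15],[45,0]]
[[8,19],[11,0],[14,18],[15,0],[18,18],[22,15],[40,19],[48,0]]
[[7,15],[8,19],[11,0],[14,18],[15,0],[18,18],[22,15],[40,19],[48,0]]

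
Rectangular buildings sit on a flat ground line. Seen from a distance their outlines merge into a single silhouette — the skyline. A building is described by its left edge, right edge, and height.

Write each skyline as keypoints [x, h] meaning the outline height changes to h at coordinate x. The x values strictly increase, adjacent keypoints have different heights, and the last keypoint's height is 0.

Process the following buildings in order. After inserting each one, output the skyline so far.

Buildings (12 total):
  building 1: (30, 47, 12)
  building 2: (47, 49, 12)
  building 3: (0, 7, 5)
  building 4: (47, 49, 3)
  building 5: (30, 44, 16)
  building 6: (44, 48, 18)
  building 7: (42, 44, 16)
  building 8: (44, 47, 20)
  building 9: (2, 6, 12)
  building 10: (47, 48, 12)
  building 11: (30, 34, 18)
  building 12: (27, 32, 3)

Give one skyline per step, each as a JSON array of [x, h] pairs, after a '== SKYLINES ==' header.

== SKYLINES ==
[[30,12],[47,0]]
[[30,12],[49,0]]
[[0,5],[7,0],[30,12],[49,0]]
[[0,5],[7,0],[30,12],[49,0]]
[[0,5],[7,0],[30,16],[44,12],[49,0]]
[[0,5],[7,0],[30,16],[44,18],[48,12],[49,0]]
[[0,5],[7,0],[30,16],[44,18],[48,12],[49,0]]
[[0,5],[7,0],[30,16],[44,20],[47,18],[48,12],[49,0]]
[[0,5],[2,12],[6,5],[7,0],[30,16],[44,20],[47,18],[48,12],[49,0]]
[[0,5],[2,12],[6,5],[7,0],[30,16],[44,20],[47,18],[48,12],[49,0]]
[[0,5],[2,12],[6,5],[7,0],[30,18],[34,16],[44,20],[47,18],[48,12],[49,0]]
[[0,5],[2,12],[6,5],[7,0],[27,3],[30,18],[34,16],[44,20],[47,18],[48,12],[49,0]]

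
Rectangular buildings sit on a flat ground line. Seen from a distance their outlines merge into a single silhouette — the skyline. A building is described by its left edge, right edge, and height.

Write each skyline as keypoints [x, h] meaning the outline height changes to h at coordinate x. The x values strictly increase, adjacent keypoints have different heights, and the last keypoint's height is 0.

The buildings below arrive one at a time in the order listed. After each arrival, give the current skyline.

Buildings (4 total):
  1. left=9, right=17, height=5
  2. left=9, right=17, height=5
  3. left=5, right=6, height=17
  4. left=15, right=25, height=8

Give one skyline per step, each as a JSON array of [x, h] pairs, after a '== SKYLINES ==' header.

== SKYLINES ==
[[9,5],[17,0]]
[[9,5],[17,0]]
[[5,17],[6,0],[9,5],[17,0]]
[[5,17],[6,0],[9,5],[15,8],[25,0]]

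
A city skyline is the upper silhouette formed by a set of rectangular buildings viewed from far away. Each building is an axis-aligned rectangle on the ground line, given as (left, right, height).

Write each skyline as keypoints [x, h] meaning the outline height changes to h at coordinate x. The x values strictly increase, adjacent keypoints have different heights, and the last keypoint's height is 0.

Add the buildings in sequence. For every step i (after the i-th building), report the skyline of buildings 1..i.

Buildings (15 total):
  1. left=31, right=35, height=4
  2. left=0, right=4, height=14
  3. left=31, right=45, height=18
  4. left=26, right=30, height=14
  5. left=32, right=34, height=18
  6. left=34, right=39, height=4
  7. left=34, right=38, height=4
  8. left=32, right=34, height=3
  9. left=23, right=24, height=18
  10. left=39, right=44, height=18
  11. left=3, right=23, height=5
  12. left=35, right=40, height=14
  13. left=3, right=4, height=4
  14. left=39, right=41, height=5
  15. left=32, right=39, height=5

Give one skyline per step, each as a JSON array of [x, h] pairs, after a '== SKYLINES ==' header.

== SKYLINES ==
[[31,4],[35,0]]
[[0,14],[4,0],[31,4],[35,0]]
[[0,14],[4,0],[31,18],[45,0]]
[[0,14],[4,0],[26,14],[30,0],[31,18],[45,0]]
[[0,14],[4,0],[26,14],[30,0],[31,18],[45,0]]
[[0,14],[4,0],[26,14],[30,0],[31,18],[45,0]]
[[0,14],[4,0],[26,14],[30,0],[31,18],[45,0]]
[[0,14],[4,0],[26,14],[30,0],[31,18],[45,0]]
[[0,14],[4,0],[23,18],[24,0],[26,14],[30,0],[31,18],[45,0]]
[[0,14],[4,0],[23,18],[24,0],[26,14],[30,0],[31,18],[45,0]]
[[0,14],[4,5],[23,18],[24,0],[26,14],[30,0],[31,18],[45,0]]
[[0,14],[4,5],[23,18],[24,0],[26,14],[30,0],[31,18],[45,0]]
[[0,14],[4,5],[23,18],[24,0],[26,14],[30,0],[31,18],[45,0]]
[[0,14],[4,5],[23,18],[24,0],[26,14],[30,0],[31,18],[45,0]]
[[0,14],[4,5],[23,18],[24,0],[26,14],[30,0],[31,18],[45,0]]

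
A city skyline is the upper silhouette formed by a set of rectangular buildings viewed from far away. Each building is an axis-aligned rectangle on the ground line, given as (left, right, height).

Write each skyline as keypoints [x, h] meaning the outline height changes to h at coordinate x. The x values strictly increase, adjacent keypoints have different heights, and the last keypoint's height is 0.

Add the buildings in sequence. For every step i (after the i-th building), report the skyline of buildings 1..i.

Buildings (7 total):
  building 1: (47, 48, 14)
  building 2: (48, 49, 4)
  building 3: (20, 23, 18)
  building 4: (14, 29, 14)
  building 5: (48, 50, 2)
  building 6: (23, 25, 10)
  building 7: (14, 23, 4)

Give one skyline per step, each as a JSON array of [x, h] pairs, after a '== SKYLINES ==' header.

== SKYLINES ==
[[47,14],[48,0]]
[[47,14],[48,4],[49,0]]
[[20,18],[23,0],[47,14],[48,4],[49,0]]
[[14,14],[20,18],[23,14],[29,0],[47,14],[48,4],[49,0]]
[[14,14],[20,18],[23,14],[29,0],[47,14],[48,4],[49,2],[50,0]]
[[14,14],[20,18],[23,14],[29,0],[47,14],[48,4],[49,2],[50,0]]
[[14,14],[20,18],[23,14],[29,0],[47,14],[48,4],[49,2],[50,0]]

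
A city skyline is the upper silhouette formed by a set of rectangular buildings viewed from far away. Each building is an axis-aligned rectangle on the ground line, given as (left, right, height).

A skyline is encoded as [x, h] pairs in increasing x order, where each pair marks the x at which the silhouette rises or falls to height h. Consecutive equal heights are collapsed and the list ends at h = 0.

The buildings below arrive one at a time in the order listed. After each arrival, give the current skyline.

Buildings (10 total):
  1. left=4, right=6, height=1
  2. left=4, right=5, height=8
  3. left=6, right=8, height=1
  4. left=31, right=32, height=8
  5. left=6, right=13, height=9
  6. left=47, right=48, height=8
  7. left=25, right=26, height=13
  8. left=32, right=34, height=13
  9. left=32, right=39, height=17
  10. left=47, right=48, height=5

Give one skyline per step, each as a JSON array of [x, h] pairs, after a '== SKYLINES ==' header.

== SKYLINES ==
[[4,1],[6,0]]
[[4,8],[5,1],[6,0]]
[[4,8],[5,1],[8,0]]
[[4,8],[5,1],[8,0],[31,8],[32,0]]
[[4,8],[5,1],[6,9],[13,0],[31,8],[32,0]]
[[4,8],[5,1],[6,9],[13,0],[31,8],[32,0],[47,8],[48,0]]
[[4,8],[5,1],[6,9],[13,0],[25,13],[26,0],[31,8],[32,0],[47,8],[48,0]]
[[4,8],[5,1],[6,9],[13,0],[25,13],[26,0],[31,8],[32,13],[34,0],[47,8],[48,0]]
[[4,8],[5,1],[6,9],[13,0],[25,13],[26,0],[31,8],[32,17],[39,0],[47,8],[48,0]]
[[4,8],[5,1],[6,9],[13,0],[25,13],[26,0],[31,8],[32,17],[39,0],[47,8],[48,0]]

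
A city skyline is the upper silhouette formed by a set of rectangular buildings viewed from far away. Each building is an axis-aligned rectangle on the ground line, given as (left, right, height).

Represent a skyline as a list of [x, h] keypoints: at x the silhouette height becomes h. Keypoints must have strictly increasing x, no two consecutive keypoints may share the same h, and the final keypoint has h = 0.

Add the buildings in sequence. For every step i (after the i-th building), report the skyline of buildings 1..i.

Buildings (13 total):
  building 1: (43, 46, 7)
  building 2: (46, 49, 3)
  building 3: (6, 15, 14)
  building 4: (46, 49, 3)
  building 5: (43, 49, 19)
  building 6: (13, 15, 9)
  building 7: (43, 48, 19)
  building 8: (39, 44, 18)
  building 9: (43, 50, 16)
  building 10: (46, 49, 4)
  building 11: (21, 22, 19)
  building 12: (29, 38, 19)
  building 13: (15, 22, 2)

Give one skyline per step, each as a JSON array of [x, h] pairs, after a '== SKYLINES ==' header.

== SKYLINES ==
[[43,7],[46,0]]
[[43,7],[46,3],[49,0]]
[[6,14],[15,0],[43,7],[46,3],[49,0]]
[[6,14],[15,0],[43,7],[46,3],[49,0]]
[[6,14],[15,0],[43,19],[49,0]]
[[6,14],[15,0],[43,19],[49,0]]
[[6,14],[15,0],[43,19],[49,0]]
[[6,14],[15,0],[39,18],[43,19],[49,0]]
[[6,14],[15,0],[39,18],[43,19],[49,16],[50,0]]
[[6,14],[15,0],[39,18],[43,19],[49,16],[50,0]]
[[6,14],[15,0],[21,19],[22,0],[39,18],[43,19],[49,16],[50,0]]
[[6,14],[15,0],[21,19],[22,0],[29,19],[38,0],[39,18],[43,19],[49,16],[50,0]]
[[6,14],[15,2],[21,19],[22,0],[29,19],[38,0],[39,18],[43,19],[49,16],[50,0]]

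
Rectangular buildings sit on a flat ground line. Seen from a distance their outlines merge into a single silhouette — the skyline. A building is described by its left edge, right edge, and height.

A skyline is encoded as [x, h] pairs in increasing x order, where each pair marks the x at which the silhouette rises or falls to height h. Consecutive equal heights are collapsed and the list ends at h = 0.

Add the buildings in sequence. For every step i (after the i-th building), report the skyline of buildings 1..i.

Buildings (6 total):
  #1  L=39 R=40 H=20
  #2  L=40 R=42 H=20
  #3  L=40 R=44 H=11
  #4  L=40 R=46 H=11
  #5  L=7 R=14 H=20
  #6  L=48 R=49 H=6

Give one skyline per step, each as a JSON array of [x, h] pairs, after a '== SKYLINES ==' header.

== SKYLINES ==
[[39,20],[40,0]]
[[39,20],[42,0]]
[[39,20],[42,11],[44,0]]
[[39,20],[42,11],[46,0]]
[[7,20],[14,0],[39,20],[42,11],[46,0]]
[[7,20],[14,0],[39,20],[42,11],[46,0],[48,6],[49,0]]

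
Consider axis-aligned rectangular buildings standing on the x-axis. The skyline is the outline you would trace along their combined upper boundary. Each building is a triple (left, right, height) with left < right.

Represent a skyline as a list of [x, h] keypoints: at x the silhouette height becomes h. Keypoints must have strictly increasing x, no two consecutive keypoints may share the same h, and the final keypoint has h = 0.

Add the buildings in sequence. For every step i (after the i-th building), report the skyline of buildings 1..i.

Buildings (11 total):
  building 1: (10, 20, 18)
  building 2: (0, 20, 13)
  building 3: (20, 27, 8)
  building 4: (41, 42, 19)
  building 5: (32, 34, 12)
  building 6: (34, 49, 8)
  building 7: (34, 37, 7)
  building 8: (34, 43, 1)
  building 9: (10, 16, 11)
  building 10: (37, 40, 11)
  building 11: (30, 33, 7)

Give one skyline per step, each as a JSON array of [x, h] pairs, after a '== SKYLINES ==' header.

== SKYLINES ==
[[10,18],[20,0]]
[[0,13],[10,18],[20,0]]
[[0,13],[10,18],[20,8],[27,0]]
[[0,13],[10,18],[20,8],[27,0],[41,19],[42,0]]
[[0,13],[10,18],[20,8],[27,0],[32,12],[34,0],[41,19],[42,0]]
[[0,13],[10,18],[20,8],[27,0],[32,12],[34,8],[41,19],[42,8],[49,0]]
[[0,13],[10,18],[20,8],[27,0],[32,12],[34,8],[41,19],[42,8],[49,0]]
[[0,13],[10,18],[20,8],[27,0],[32,12],[34,8],[41,19],[42,8],[49,0]]
[[0,13],[10,18],[20,8],[27,0],[32,12],[34,8],[41,19],[42,8],[49,0]]
[[0,13],[10,18],[20,8],[27,0],[32,12],[34,8],[37,11],[40,8],[41,19],[42,8],[49,0]]
[[0,13],[10,18],[20,8],[27,0],[30,7],[32,12],[34,8],[37,11],[40,8],[41,19],[42,8],[49,0]]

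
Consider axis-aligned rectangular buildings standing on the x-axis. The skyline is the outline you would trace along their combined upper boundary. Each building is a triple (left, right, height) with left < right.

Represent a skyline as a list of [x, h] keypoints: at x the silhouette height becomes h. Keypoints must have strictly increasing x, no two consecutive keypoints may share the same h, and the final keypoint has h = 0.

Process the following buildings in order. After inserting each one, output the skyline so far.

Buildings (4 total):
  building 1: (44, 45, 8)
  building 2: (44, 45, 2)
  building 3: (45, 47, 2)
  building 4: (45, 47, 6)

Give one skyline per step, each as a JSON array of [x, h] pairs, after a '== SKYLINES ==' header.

== SKYLINES ==
[[44,8],[45,0]]
[[44,8],[45,0]]
[[44,8],[45,2],[47,0]]
[[44,8],[45,6],[47,0]]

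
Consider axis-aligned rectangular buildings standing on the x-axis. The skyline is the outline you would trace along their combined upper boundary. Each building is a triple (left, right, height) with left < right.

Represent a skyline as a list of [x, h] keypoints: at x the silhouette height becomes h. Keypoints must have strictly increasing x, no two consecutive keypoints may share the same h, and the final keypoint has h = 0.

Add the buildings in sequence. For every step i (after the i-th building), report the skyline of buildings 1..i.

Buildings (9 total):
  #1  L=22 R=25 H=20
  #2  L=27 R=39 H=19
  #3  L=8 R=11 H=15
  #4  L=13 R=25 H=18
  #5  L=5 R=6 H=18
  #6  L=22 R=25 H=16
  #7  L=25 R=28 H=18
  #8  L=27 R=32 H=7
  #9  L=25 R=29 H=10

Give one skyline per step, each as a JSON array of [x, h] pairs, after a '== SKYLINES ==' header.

== SKYLINES ==
[[22,20],[25,0]]
[[22,20],[25,0],[27,19],[39,0]]
[[8,15],[11,0],[22,20],[25,0],[27,19],[39,0]]
[[8,15],[11,0],[13,18],[22,20],[25,0],[27,19],[39,0]]
[[5,18],[6,0],[8,15],[11,0],[13,18],[22,20],[25,0],[27,19],[39,0]]
[[5,18],[6,0],[8,15],[11,0],[13,18],[22,20],[25,0],[27,19],[39,0]]
[[5,18],[6,0],[8,15],[11,0],[13,18],[22,20],[25,18],[27,19],[39,0]]
[[5,18],[6,0],[8,15],[11,0],[13,18],[22,20],[25,18],[27,19],[39,0]]
[[5,18],[6,0],[8,15],[11,0],[13,18],[22,20],[25,18],[27,19],[39,0]]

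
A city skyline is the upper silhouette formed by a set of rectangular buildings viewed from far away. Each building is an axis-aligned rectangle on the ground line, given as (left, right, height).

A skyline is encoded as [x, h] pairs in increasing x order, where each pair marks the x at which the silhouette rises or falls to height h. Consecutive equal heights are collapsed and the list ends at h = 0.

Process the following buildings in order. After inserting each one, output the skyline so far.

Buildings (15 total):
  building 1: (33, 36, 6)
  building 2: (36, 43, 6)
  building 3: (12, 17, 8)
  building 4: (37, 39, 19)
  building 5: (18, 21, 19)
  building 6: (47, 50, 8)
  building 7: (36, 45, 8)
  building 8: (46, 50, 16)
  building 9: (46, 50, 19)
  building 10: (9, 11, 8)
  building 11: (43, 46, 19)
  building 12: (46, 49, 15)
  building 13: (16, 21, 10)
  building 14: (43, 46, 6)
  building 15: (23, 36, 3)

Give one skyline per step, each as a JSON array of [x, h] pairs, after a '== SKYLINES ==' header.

== SKYLINES ==
[[33,6],[36,0]]
[[33,6],[43,0]]
[[12,8],[17,0],[33,6],[43,0]]
[[12,8],[17,0],[33,6],[37,19],[39,6],[43,0]]
[[12,8],[17,0],[18,19],[21,0],[33,6],[37,19],[39,6],[43,0]]
[[12,8],[17,0],[18,19],[21,0],[33,6],[37,19],[39,6],[43,0],[47,8],[50,0]]
[[12,8],[17,0],[18,19],[21,0],[33,6],[36,8],[37,19],[39,8],[45,0],[47,8],[50,0]]
[[12,8],[17,0],[18,19],[21,0],[33,6],[36,8],[37,19],[39,8],[45,0],[46,16],[50,0]]
[[12,8],[17,0],[18,19],[21,0],[33,6],[36,8],[37,19],[39,8],[45,0],[46,19],[50,0]]
[[9,8],[11,0],[12,8],[17,0],[18,19],[21,0],[33,6],[36,8],[37,19],[39,8],[45,0],[46,19],[50,0]]
[[9,8],[11,0],[12,8],[17,0],[18,19],[21,0],[33,6],[36,8],[37,19],[39,8],[43,19],[50,0]]
[[9,8],[11,0],[12,8],[17,0],[18,19],[21,0],[33,6],[36,8],[37,19],[39,8],[43,19],[50,0]]
[[9,8],[11,0],[12,8],[16,10],[18,19],[21,0],[33,6],[36,8],[37,19],[39,8],[43,19],[50,0]]
[[9,8],[11,0],[12,8],[16,10],[18,19],[21,0],[33,6],[36,8],[37,19],[39,8],[43,19],[50,0]]
[[9,8],[11,0],[12,8],[16,10],[18,19],[21,0],[23,3],[33,6],[36,8],[37,19],[39,8],[43,19],[50,0]]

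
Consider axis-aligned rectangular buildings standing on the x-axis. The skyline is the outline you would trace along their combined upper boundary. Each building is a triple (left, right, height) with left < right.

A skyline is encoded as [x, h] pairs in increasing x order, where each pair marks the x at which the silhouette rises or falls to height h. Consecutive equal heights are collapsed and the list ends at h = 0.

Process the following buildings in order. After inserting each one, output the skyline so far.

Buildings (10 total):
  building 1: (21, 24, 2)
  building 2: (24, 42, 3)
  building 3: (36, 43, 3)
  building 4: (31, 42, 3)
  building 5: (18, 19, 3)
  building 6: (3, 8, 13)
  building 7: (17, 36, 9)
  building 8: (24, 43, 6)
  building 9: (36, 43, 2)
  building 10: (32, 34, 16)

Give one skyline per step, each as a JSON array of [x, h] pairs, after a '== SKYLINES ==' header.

== SKYLINES ==
[[21,2],[24,0]]
[[21,2],[24,3],[42,0]]
[[21,2],[24,3],[43,0]]
[[21,2],[24,3],[43,0]]
[[18,3],[19,0],[21,2],[24,3],[43,0]]
[[3,13],[8,0],[18,3],[19,0],[21,2],[24,3],[43,0]]
[[3,13],[8,0],[17,9],[36,3],[43,0]]
[[3,13],[8,0],[17,9],[36,6],[43,0]]
[[3,13],[8,0],[17,9],[36,6],[43,0]]
[[3,13],[8,0],[17,9],[32,16],[34,9],[36,6],[43,0]]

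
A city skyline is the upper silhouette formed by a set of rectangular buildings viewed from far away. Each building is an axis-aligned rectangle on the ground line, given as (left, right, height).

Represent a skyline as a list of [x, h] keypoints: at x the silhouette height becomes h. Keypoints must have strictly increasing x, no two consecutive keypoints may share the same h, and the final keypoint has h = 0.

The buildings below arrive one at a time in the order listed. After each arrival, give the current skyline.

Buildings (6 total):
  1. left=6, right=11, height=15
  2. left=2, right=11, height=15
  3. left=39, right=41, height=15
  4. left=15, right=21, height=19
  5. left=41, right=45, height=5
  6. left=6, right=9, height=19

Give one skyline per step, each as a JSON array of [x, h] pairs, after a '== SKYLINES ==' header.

== SKYLINES ==
[[6,15],[11,0]]
[[2,15],[11,0]]
[[2,15],[11,0],[39,15],[41,0]]
[[2,15],[11,0],[15,19],[21,0],[39,15],[41,0]]
[[2,15],[11,0],[15,19],[21,0],[39,15],[41,5],[45,0]]
[[2,15],[6,19],[9,15],[11,0],[15,19],[21,0],[39,15],[41,5],[45,0]]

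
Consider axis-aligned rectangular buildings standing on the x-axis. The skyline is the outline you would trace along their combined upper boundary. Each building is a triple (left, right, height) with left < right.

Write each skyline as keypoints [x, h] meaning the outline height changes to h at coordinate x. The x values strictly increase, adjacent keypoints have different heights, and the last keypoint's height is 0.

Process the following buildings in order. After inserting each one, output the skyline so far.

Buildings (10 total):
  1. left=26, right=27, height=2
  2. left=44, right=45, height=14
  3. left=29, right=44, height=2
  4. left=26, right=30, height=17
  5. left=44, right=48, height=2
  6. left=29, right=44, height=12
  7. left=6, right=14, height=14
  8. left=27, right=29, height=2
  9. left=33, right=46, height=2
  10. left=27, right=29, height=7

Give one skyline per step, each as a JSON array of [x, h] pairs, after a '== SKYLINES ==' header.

== SKYLINES ==
[[26,2],[27,0]]
[[26,2],[27,0],[44,14],[45,0]]
[[26,2],[27,0],[29,2],[44,14],[45,0]]
[[26,17],[30,2],[44,14],[45,0]]
[[26,17],[30,2],[44,14],[45,2],[48,0]]
[[26,17],[30,12],[44,14],[45,2],[48,0]]
[[6,14],[14,0],[26,17],[30,12],[44,14],[45,2],[48,0]]
[[6,14],[14,0],[26,17],[30,12],[44,14],[45,2],[48,0]]
[[6,14],[14,0],[26,17],[30,12],[44,14],[45,2],[48,0]]
[[6,14],[14,0],[26,17],[30,12],[44,14],[45,2],[48,0]]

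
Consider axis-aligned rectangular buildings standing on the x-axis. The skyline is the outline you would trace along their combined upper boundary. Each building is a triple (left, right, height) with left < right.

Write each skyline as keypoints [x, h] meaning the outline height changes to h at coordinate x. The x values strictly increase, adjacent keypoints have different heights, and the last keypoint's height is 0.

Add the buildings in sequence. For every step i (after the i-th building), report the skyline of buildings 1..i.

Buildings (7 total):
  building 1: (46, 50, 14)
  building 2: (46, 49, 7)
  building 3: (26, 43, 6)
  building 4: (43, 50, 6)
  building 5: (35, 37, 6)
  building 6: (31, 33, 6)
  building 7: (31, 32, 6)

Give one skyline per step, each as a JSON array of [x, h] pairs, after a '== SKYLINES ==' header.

== SKYLINES ==
[[46,14],[50,0]]
[[46,14],[50,0]]
[[26,6],[43,0],[46,14],[50,0]]
[[26,6],[46,14],[50,0]]
[[26,6],[46,14],[50,0]]
[[26,6],[46,14],[50,0]]
[[26,6],[46,14],[50,0]]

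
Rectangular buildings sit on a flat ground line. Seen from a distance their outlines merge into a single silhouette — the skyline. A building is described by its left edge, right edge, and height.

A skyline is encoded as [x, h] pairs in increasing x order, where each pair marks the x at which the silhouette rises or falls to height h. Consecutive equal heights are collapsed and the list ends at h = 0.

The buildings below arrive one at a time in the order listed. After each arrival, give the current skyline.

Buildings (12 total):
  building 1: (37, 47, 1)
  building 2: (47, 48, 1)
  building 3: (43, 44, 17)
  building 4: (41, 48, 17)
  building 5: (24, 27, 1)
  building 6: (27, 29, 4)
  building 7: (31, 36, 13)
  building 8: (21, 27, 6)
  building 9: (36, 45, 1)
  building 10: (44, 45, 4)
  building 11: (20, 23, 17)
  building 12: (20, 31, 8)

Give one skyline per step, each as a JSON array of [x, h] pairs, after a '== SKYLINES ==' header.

== SKYLINES ==
[[37,1],[47,0]]
[[37,1],[48,0]]
[[37,1],[43,17],[44,1],[48,0]]
[[37,1],[41,17],[48,0]]
[[24,1],[27,0],[37,1],[41,17],[48,0]]
[[24,1],[27,4],[29,0],[37,1],[41,17],[48,0]]
[[24,1],[27,4],[29,0],[31,13],[36,0],[37,1],[41,17],[48,0]]
[[21,6],[27,4],[29,0],[31,13],[36,0],[37,1],[41,17],[48,0]]
[[21,6],[27,4],[29,0],[31,13],[36,1],[41,17],[48,0]]
[[21,6],[27,4],[29,0],[31,13],[36,1],[41,17],[48,0]]
[[20,17],[23,6],[27,4],[29,0],[31,13],[36,1],[41,17],[48,0]]
[[20,17],[23,8],[31,13],[36,1],[41,17],[48,0]]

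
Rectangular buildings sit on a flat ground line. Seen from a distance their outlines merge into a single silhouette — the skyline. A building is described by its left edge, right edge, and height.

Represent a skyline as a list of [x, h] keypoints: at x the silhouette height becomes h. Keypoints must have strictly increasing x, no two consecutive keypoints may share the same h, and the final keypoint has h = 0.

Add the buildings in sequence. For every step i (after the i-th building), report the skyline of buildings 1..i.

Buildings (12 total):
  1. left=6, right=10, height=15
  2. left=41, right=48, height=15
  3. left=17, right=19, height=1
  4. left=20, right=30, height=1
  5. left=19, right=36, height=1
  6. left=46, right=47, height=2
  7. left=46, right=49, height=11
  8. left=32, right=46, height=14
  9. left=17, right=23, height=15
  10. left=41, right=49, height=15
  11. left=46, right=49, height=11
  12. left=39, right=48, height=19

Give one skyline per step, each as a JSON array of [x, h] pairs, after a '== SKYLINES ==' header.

== SKYLINES ==
[[6,15],[10,0]]
[[6,15],[10,0],[41,15],[48,0]]
[[6,15],[10,0],[17,1],[19,0],[41,15],[48,0]]
[[6,15],[10,0],[17,1],[19,0],[20,1],[30,0],[41,15],[48,0]]
[[6,15],[10,0],[17,1],[36,0],[41,15],[48,0]]
[[6,15],[10,0],[17,1],[36,0],[41,15],[48,0]]
[[6,15],[10,0],[17,1],[36,0],[41,15],[48,11],[49,0]]
[[6,15],[10,0],[17,1],[32,14],[41,15],[48,11],[49,0]]
[[6,15],[10,0],[17,15],[23,1],[32,14],[41,15],[48,11],[49,0]]
[[6,15],[10,0],[17,15],[23,1],[32,14],[41,15],[49,0]]
[[6,15],[10,0],[17,15],[23,1],[32,14],[41,15],[49,0]]
[[6,15],[10,0],[17,15],[23,1],[32,14],[39,19],[48,15],[49,0]]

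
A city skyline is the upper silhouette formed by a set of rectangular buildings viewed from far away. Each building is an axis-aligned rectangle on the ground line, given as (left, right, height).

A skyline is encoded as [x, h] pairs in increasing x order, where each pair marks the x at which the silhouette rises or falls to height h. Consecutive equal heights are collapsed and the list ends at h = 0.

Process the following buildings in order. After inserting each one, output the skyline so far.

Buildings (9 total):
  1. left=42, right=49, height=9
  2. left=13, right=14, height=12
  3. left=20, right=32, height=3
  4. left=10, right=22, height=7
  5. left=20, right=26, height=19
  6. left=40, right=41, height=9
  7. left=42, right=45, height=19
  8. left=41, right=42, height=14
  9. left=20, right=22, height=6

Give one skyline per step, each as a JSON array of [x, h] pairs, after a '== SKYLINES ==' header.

== SKYLINES ==
[[42,9],[49,0]]
[[13,12],[14,0],[42,9],[49,0]]
[[13,12],[14,0],[20,3],[32,0],[42,9],[49,0]]
[[10,7],[13,12],[14,7],[22,3],[32,0],[42,9],[49,0]]
[[10,7],[13,12],[14,7],[20,19],[26,3],[32,0],[42,9],[49,0]]
[[10,7],[13,12],[14,7],[20,19],[26,3],[32,0],[40,9],[41,0],[42,9],[49,0]]
[[10,7],[13,12],[14,7],[20,19],[26,3],[32,0],[40,9],[41,0],[42,19],[45,9],[49,0]]
[[10,7],[13,12],[14,7],[20,19],[26,3],[32,0],[40,9],[41,14],[42,19],[45,9],[49,0]]
[[10,7],[13,12],[14,7],[20,19],[26,3],[32,0],[40,9],[41,14],[42,19],[45,9],[49,0]]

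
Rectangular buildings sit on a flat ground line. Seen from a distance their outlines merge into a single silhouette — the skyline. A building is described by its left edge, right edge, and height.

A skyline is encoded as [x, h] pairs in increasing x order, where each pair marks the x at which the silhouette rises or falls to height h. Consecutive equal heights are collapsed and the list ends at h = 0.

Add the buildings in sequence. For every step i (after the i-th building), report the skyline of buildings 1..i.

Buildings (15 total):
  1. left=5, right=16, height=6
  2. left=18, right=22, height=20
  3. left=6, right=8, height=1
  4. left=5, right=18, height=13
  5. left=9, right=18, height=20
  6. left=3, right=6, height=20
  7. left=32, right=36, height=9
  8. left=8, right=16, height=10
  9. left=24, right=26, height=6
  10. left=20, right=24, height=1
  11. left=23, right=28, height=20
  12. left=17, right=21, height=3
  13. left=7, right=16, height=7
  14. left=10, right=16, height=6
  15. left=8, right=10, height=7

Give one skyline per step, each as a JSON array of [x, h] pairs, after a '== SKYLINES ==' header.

== SKYLINES ==
[[5,6],[16,0]]
[[5,6],[16,0],[18,20],[22,0]]
[[5,6],[16,0],[18,20],[22,0]]
[[5,13],[18,20],[22,0]]
[[5,13],[9,20],[22,0]]
[[3,20],[6,13],[9,20],[22,0]]
[[3,20],[6,13],[9,20],[22,0],[32,9],[36,0]]
[[3,20],[6,13],[9,20],[22,0],[32,9],[36,0]]
[[3,20],[6,13],[9,20],[22,0],[24,6],[26,0],[32,9],[36,0]]
[[3,20],[6,13],[9,20],[22,1],[24,6],[26,0],[32,9],[36,0]]
[[3,20],[6,13],[9,20],[22,1],[23,20],[28,0],[32,9],[36,0]]
[[3,20],[6,13],[9,20],[22,1],[23,20],[28,0],[32,9],[36,0]]
[[3,20],[6,13],[9,20],[22,1],[23,20],[28,0],[32,9],[36,0]]
[[3,20],[6,13],[9,20],[22,1],[23,20],[28,0],[32,9],[36,0]]
[[3,20],[6,13],[9,20],[22,1],[23,20],[28,0],[32,9],[36,0]]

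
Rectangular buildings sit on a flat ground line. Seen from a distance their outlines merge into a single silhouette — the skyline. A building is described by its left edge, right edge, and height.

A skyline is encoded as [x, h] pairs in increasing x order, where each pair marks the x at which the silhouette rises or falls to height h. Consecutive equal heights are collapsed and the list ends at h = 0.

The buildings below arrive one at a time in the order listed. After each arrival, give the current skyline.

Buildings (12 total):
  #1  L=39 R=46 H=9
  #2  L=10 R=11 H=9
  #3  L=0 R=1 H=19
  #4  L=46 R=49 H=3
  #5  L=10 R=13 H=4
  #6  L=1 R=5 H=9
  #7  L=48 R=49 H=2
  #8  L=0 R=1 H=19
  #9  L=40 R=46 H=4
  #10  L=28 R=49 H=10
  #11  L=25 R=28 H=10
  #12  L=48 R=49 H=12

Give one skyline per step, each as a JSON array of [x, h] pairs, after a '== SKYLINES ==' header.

== SKYLINES ==
[[39,9],[46,0]]
[[10,9],[11,0],[39,9],[46,0]]
[[0,19],[1,0],[10,9],[11,0],[39,9],[46,0]]
[[0,19],[1,0],[10,9],[11,0],[39,9],[46,3],[49,0]]
[[0,19],[1,0],[10,9],[11,4],[13,0],[39,9],[46,3],[49,0]]
[[0,19],[1,9],[5,0],[10,9],[11,4],[13,0],[39,9],[46,3],[49,0]]
[[0,19],[1,9],[5,0],[10,9],[11,4],[13,0],[39,9],[46,3],[49,0]]
[[0,19],[1,9],[5,0],[10,9],[11,4],[13,0],[39,9],[46,3],[49,0]]
[[0,19],[1,9],[5,0],[10,9],[11,4],[13,0],[39,9],[46,3],[49,0]]
[[0,19],[1,9],[5,0],[10,9],[11,4],[13,0],[28,10],[49,0]]
[[0,19],[1,9],[5,0],[10,9],[11,4],[13,0],[25,10],[49,0]]
[[0,19],[1,9],[5,0],[10,9],[11,4],[13,0],[25,10],[48,12],[49,0]]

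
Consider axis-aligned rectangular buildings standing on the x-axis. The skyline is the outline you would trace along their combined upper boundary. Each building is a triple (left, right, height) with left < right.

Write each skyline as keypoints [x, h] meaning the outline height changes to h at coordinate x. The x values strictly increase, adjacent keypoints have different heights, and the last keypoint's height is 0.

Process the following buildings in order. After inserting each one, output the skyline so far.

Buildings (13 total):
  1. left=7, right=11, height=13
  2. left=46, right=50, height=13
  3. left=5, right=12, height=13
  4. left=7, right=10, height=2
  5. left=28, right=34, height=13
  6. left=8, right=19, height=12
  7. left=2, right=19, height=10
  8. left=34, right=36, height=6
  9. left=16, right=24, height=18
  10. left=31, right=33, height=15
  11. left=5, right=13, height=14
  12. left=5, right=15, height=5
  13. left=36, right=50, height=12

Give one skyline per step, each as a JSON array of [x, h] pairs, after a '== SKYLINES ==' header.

== SKYLINES ==
[[7,13],[11,0]]
[[7,13],[11,0],[46,13],[50,0]]
[[5,13],[12,0],[46,13],[50,0]]
[[5,13],[12,0],[46,13],[50,0]]
[[5,13],[12,0],[28,13],[34,0],[46,13],[50,0]]
[[5,13],[12,12],[19,0],[28,13],[34,0],[46,13],[50,0]]
[[2,10],[5,13],[12,12],[19,0],[28,13],[34,0],[46,13],[50,0]]
[[2,10],[5,13],[12,12],[19,0],[28,13],[34,6],[36,0],[46,13],[50,0]]
[[2,10],[5,13],[12,12],[16,18],[24,0],[28,13],[34,6],[36,0],[46,13],[50,0]]
[[2,10],[5,13],[12,12],[16,18],[24,0],[28,13],[31,15],[33,13],[34,6],[36,0],[46,13],[50,0]]
[[2,10],[5,14],[13,12],[16,18],[24,0],[28,13],[31,15],[33,13],[34,6],[36,0],[46,13],[50,0]]
[[2,10],[5,14],[13,12],[16,18],[24,0],[28,13],[31,15],[33,13],[34,6],[36,0],[46,13],[50,0]]
[[2,10],[5,14],[13,12],[16,18],[24,0],[28,13],[31,15],[33,13],[34,6],[36,12],[46,13],[50,0]]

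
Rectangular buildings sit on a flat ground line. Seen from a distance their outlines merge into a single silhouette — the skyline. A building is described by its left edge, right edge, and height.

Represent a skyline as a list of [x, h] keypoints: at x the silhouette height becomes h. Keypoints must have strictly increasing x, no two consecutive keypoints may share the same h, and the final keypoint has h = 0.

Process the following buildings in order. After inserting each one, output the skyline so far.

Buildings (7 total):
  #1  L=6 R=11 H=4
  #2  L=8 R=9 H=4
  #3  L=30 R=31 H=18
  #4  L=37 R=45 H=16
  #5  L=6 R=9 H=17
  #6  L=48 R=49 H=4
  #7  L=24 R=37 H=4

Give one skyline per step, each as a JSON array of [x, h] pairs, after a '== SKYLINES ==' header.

== SKYLINES ==
[[6,4],[11,0]]
[[6,4],[11,0]]
[[6,4],[11,0],[30,18],[31,0]]
[[6,4],[11,0],[30,18],[31,0],[37,16],[45,0]]
[[6,17],[9,4],[11,0],[30,18],[31,0],[37,16],[45,0]]
[[6,17],[9,4],[11,0],[30,18],[31,0],[37,16],[45,0],[48,4],[49,0]]
[[6,17],[9,4],[11,0],[24,4],[30,18],[31,4],[37,16],[45,0],[48,4],[49,0]]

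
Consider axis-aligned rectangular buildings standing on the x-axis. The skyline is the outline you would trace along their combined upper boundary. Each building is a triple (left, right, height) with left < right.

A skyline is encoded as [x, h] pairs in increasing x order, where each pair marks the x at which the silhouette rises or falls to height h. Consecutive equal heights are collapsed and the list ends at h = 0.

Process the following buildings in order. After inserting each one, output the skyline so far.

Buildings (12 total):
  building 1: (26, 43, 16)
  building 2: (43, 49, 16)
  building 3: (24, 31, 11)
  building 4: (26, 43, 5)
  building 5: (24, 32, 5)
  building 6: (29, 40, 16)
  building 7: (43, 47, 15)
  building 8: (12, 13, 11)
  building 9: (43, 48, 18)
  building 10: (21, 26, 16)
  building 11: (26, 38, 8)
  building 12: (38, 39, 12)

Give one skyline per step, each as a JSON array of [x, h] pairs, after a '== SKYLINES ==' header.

== SKYLINES ==
[[26,16],[43,0]]
[[26,16],[49,0]]
[[24,11],[26,16],[49,0]]
[[24,11],[26,16],[49,0]]
[[24,11],[26,16],[49,0]]
[[24,11],[26,16],[49,0]]
[[24,11],[26,16],[49,0]]
[[12,11],[13,0],[24,11],[26,16],[49,0]]
[[12,11],[13,0],[24,11],[26,16],[43,18],[48,16],[49,0]]
[[12,11],[13,0],[21,16],[43,18],[48,16],[49,0]]
[[12,11],[13,0],[21,16],[43,18],[48,16],[49,0]]
[[12,11],[13,0],[21,16],[43,18],[48,16],[49,0]]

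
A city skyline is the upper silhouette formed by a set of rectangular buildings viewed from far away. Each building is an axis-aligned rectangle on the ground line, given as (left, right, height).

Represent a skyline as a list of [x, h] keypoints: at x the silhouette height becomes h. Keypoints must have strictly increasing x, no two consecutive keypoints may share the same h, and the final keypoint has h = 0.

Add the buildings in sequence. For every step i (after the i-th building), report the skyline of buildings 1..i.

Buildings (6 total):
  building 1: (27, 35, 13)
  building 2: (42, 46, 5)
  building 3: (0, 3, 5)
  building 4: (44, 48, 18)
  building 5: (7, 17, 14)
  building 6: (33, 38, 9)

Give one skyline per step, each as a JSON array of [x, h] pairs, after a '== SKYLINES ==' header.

== SKYLINES ==
[[27,13],[35,0]]
[[27,13],[35,0],[42,5],[46,0]]
[[0,5],[3,0],[27,13],[35,0],[42,5],[46,0]]
[[0,5],[3,0],[27,13],[35,0],[42,5],[44,18],[48,0]]
[[0,5],[3,0],[7,14],[17,0],[27,13],[35,0],[42,5],[44,18],[48,0]]
[[0,5],[3,0],[7,14],[17,0],[27,13],[35,9],[38,0],[42,5],[44,18],[48,0]]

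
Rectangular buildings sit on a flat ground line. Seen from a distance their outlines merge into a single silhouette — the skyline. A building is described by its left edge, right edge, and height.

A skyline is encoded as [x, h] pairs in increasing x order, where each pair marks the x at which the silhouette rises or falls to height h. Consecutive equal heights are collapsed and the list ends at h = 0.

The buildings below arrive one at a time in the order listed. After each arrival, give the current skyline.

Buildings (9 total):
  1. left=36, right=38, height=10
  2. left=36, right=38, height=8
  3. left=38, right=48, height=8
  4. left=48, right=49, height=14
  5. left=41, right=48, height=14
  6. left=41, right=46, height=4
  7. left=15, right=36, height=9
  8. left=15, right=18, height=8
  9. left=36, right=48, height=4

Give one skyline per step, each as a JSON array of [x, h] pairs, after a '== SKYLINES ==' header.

== SKYLINES ==
[[36,10],[38,0]]
[[36,10],[38,0]]
[[36,10],[38,8],[48,0]]
[[36,10],[38,8],[48,14],[49,0]]
[[36,10],[38,8],[41,14],[49,0]]
[[36,10],[38,8],[41,14],[49,0]]
[[15,9],[36,10],[38,8],[41,14],[49,0]]
[[15,9],[36,10],[38,8],[41,14],[49,0]]
[[15,9],[36,10],[38,8],[41,14],[49,0]]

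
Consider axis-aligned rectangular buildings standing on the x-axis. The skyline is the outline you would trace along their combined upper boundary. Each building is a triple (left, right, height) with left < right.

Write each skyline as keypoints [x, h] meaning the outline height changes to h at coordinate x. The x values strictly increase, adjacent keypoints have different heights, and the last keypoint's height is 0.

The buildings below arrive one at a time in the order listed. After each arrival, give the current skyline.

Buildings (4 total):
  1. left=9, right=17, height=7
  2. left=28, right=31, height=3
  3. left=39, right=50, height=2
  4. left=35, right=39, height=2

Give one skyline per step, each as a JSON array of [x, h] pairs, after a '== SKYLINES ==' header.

== SKYLINES ==
[[9,7],[17,0]]
[[9,7],[17,0],[28,3],[31,0]]
[[9,7],[17,0],[28,3],[31,0],[39,2],[50,0]]
[[9,7],[17,0],[28,3],[31,0],[35,2],[50,0]]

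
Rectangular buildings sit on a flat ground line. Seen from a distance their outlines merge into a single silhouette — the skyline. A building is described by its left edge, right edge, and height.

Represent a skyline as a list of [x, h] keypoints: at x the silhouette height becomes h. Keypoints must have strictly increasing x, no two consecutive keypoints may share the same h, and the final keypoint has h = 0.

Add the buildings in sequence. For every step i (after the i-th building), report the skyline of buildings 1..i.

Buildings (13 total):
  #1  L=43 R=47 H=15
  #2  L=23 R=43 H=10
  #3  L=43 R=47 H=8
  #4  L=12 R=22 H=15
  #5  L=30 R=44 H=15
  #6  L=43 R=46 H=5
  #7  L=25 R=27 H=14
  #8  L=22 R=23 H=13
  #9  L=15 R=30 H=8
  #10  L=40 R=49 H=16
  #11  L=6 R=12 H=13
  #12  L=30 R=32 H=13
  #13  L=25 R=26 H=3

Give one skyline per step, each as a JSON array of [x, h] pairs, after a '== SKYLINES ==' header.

== SKYLINES ==
[[43,15],[47,0]]
[[23,10],[43,15],[47,0]]
[[23,10],[43,15],[47,0]]
[[12,15],[22,0],[23,10],[43,15],[47,0]]
[[12,15],[22,0],[23,10],[30,15],[47,0]]
[[12,15],[22,0],[23,10],[30,15],[47,0]]
[[12,15],[22,0],[23,10],[25,14],[27,10],[30,15],[47,0]]
[[12,15],[22,13],[23,10],[25,14],[27,10],[30,15],[47,0]]
[[12,15],[22,13],[23,10],[25,14],[27,10],[30,15],[47,0]]
[[12,15],[22,13],[23,10],[25,14],[27,10],[30,15],[40,16],[49,0]]
[[6,13],[12,15],[22,13],[23,10],[25,14],[27,10],[30,15],[40,16],[49,0]]
[[6,13],[12,15],[22,13],[23,10],[25,14],[27,10],[30,15],[40,16],[49,0]]
[[6,13],[12,15],[22,13],[23,10],[25,14],[27,10],[30,15],[40,16],[49,0]]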